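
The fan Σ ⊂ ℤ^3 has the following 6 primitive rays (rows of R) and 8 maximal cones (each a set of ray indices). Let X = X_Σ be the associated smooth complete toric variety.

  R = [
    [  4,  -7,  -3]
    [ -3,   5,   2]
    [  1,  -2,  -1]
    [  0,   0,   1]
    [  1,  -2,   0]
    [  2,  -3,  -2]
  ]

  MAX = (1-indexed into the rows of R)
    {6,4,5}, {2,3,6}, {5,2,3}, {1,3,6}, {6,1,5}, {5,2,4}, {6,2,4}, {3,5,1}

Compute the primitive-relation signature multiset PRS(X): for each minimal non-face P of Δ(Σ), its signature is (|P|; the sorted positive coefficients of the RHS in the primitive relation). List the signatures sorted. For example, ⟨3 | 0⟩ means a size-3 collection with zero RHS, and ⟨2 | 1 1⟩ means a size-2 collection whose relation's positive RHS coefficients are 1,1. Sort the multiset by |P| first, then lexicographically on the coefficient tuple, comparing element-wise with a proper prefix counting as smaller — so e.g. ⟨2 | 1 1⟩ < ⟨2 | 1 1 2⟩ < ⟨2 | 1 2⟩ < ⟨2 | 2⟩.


Δ(Σ) — 6 vertices, 5 min non-faces:

  P={1,2}:  v_{1} + v_{2} = v_{3}  so sig = ⟨2 | 1⟩
  P={3,4}:  v_{3} + v_{4} = v_{5}  so sig = ⟨2 | 1⟩
  P={1,4}:  v_{1} + v_{4} = 2·v_{5} + v_{6}  so sig = ⟨2 | 1 2⟩
  P={2,5,6}:  v_{2} + v_{5} + v_{6} = 0  so sig = ⟨3 | 0⟩
  P={3,5,6}:  v_{3} + v_{5} + v_{6} = v_{1}  so sig = ⟨3 | 1⟩

so the primitive-relation signature multiset is
[⟨2 | 1⟩, ⟨2 | 1⟩, ⟨2 | 1 2⟩, ⟨3 | 0⟩, ⟨3 | 1⟩]


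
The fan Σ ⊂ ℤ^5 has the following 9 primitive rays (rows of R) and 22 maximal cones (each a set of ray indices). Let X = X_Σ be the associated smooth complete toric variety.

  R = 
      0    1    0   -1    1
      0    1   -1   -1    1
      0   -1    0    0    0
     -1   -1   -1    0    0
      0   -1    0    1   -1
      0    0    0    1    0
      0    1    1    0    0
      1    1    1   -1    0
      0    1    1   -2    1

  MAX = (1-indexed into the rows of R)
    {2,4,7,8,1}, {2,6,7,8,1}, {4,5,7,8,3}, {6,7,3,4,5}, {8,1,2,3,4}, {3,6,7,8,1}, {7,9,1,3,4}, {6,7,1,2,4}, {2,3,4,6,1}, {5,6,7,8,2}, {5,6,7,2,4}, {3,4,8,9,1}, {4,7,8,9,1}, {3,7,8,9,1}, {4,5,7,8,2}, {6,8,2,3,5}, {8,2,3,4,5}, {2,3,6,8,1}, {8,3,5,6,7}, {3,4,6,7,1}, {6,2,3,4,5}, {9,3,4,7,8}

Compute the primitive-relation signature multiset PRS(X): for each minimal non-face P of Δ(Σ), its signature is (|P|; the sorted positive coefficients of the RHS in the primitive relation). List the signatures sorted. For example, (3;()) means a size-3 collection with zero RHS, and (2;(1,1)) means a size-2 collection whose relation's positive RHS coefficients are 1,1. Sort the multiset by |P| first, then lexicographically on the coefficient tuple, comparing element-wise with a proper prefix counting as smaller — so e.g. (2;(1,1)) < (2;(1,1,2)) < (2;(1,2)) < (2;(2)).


7 collections generate NE(X_Σ); each relation:

  P={1,5}:  v_{1} + v_{5} = 0  →  sig = (2;())
  P={6,9}:  v_{6} + v_{9} = v_{1} + v_{3} + v_{7}  →  sig = (2;(1,1,1))
  P={5,9}:  v_{5} + v_{9} = v_{3} + v_{4} + v_{7} + v_{8}  →  sig = (2;(1,1,1,1))
  P={2,9}:  v_{2} + v_{9} = 2·v_{1} + v_{4} + v_{8}  →  sig = (2;(1,1,2))
  P={4,6,8}:  v_{4} + v_{6} + v_{8} = 0  →  sig = (3;())
  P={2,3,7}:  v_{2} + v_{3} + v_{7} = v_{1}  →  sig = (3;(1))
  P={1,3,4,7,8}:  v_{1} + v_{3} + v_{4} + v_{7} + v_{8} = v_{9}  →  sig = (5;(1))

so the primitive-relation signature multiset is
{ (2;()),  (2;(1,1,1)),  (2;(1,1,1,1)),  (2;(1,1,2)),  (3;()),  (3;(1)),  (5;(1)) }


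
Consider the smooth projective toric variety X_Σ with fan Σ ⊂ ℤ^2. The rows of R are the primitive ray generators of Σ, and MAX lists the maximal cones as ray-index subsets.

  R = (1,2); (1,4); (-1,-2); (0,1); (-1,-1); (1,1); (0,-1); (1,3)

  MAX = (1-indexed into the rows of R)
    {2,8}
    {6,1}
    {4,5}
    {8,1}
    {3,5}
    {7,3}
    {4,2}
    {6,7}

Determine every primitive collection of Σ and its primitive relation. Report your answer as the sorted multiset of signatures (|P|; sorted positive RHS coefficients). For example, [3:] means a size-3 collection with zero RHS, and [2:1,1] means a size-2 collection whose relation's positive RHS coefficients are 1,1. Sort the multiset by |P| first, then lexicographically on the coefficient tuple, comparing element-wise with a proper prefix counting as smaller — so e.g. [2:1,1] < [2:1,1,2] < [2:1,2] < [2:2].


Primitive collections (20):

  {1,3}:  v_{1} + v_{3} = 0  so sig = [2:]
  {4,7}:  v_{4} + v_{7} = 0  so sig = [2:]
  {5,6}:  v_{5} + v_{6} = 0  so sig = [2:]
  {1,4}:  v_{1} + v_{4} = v_{8}  so sig = [2:1]
  {1,5}:  v_{1} + v_{5} = v_{4}  so sig = [2:1]
  {1,7}:  v_{1} + v_{7} = v_{6}  so sig = [2:1]
  {2,7}:  v_{2} + v_{7} = v_{8}  so sig = [2:1]
  {3,4}:  v_{3} + v_{4} = v_{5}  so sig = [2:1]
  {3,6}:  v_{3} + v_{6} = v_{7}  so sig = [2:1]
  {3,8}:  v_{3} + v_{8} = v_{4}  so sig = [2:1]
  {4,6}:  v_{4} + v_{6} = v_{1}  so sig = [2:1]
  {4,8}:  v_{4} + v_{8} = v_{2}  so sig = [2:1]
  {5,7}:  v_{5} + v_{7} = v_{3}  so sig = [2:1]
  {7,8}:  v_{7} + v_{8} = v_{1}  so sig = [2:1]
  {2,6}:  v_{2} + v_{6} = v_{1} + v_{8}  so sig = [2:1,1]
  {1,2}:  v_{1} + v_{2} = 2·v_{8}  so sig = [2:2]
  {2,3}:  v_{2} + v_{3} = 2·v_{4}  so sig = [2:2]
  {5,8}:  v_{5} + v_{8} = 2·v_{4}  so sig = [2:2]
  {6,8}:  v_{6} + v_{8} = 2·v_{1}  so sig = [2:2]
  {2,5}:  v_{2} + v_{5} = 3·v_{4}  so sig = [2:3]

Hence PRS(X_Σ) =
    [2:]
    [2:]
    [2:]
    [2:1]
    [2:1]
    [2:1]
    [2:1]
    [2:1]
    [2:1]
    [2:1]
    [2:1]
    [2:1]
    [2:1]
    [2:1]
    [2:1,1]
    [2:2]
    [2:2]
    [2:2]
    [2:2]
    [2:3]


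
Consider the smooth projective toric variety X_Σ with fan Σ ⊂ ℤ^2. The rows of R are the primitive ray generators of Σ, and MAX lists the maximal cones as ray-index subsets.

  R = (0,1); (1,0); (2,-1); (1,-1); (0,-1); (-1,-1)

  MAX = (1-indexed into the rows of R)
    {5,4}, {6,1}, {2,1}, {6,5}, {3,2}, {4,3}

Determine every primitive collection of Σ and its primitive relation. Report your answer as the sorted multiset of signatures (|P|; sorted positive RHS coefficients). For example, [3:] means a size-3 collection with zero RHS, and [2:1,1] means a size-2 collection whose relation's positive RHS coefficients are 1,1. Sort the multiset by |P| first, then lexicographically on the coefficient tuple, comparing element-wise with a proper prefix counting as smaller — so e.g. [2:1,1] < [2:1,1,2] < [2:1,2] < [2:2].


|primitive collections| = 9. Relations:

  P = {1,5}:  v_{1} + v_{5} = 0  so sig = [2:]
  P = {1,4}:  v_{1} + v_{4} = v_{2}  so sig = [2:1]
  P = {2,4}:  v_{2} + v_{4} = v_{3}  so sig = [2:1]
  P = {2,5}:  v_{2} + v_{5} = v_{4}  so sig = [2:1]
  P = {2,6}:  v_{2} + v_{6} = v_{5}  so sig = [2:1]
  P = {3,6}:  v_{3} + v_{6} = v_{4} + v_{5}  so sig = [2:1,1]
  P = {1,3}:  v_{1} + v_{3} = 2·v_{2}  so sig = [2:2]
  P = {3,5}:  v_{3} + v_{5} = 2·v_{4}  so sig = [2:2]
  P = {4,6}:  v_{4} + v_{6} = 2·v_{5}  so sig = [2:2]

Signatures (|P|; sorted positive RHS coefficients), sorted:
    |P|=2: 9 collections, coeffs (), (1), (1), (1), (1), (1,1), (2), (2), (2)


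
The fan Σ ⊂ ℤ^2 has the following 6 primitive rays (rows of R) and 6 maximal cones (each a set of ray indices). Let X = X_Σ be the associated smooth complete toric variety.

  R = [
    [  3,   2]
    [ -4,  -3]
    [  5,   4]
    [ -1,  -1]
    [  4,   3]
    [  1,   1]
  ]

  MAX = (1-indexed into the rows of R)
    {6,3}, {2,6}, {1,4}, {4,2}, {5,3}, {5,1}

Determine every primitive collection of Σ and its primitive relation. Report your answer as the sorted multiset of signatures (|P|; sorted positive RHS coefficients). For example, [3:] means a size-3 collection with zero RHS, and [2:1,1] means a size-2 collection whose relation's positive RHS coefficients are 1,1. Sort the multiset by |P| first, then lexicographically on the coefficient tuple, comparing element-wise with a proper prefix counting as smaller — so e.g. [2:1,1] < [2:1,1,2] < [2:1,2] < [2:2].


Σ has 9 primitive collections:

  • {2,5}:  v_{2} + v_{5} = 0  ⇒ sig = [2:]
  • {4,6}:  v_{4} + v_{6} = 0  ⇒ sig = [2:]
  • {1,2}:  v_{1} + v_{2} = v_{4}  ⇒ sig = [2:1]
  • {1,6}:  v_{1} + v_{6} = v_{5}  ⇒ sig = [2:1]
  • {2,3}:  v_{2} + v_{3} = v_{6}  ⇒ sig = [2:1]
  • {3,4}:  v_{3} + v_{4} = v_{5}  ⇒ sig = [2:1]
  • {4,5}:  v_{4} + v_{5} = v_{1}  ⇒ sig = [2:1]
  • {5,6}:  v_{5} + v_{6} = v_{3}  ⇒ sig = [2:1]
  • {1,3}:  v_{1} + v_{3} = 2·v_{5}  ⇒ sig = [2:2]

so the primitive-relation signature multiset is
{ [2:] ×2,  [2:1] ×6,  [2:2] }


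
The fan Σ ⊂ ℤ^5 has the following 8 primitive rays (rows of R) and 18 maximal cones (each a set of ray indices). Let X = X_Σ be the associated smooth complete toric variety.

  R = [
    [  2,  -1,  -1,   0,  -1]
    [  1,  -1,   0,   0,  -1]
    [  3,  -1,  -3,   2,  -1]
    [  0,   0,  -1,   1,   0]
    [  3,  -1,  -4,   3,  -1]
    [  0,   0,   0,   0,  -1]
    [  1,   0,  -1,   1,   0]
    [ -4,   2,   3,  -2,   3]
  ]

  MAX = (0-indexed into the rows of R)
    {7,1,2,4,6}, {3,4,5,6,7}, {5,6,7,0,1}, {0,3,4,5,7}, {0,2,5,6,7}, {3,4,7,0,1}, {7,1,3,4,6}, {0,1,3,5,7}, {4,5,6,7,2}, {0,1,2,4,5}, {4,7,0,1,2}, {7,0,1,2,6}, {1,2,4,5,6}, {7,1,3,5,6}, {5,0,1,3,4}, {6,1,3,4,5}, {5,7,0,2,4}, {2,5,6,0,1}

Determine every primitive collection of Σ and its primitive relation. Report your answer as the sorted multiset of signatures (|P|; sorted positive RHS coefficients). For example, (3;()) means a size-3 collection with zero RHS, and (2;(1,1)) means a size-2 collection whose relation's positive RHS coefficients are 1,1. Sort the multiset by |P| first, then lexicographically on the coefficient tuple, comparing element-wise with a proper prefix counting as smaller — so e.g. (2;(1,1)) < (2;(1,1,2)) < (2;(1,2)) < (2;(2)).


Primitive collections (5):

  P={2,3}:  v_{2} + v_{3} = v_{4}  ⟹  sig = (2;(1))
  P={0,3,6}:  v_{0} + v_{3} + v_{6} = v_{2}  ⟹  sig = (3;(1))
  P={0,4,6}:  v_{0} + v_{4} + v_{6} = 2·v_{2}  ⟹  sig = (3;(2))
  P={1,2,5,7}:  v_{1} + v_{2} + v_{5} + v_{7} = 0  ⟹  sig = (4;())
  P={1,4,5,7}:  v_{1} + v_{4} + v_{5} + v_{7} = v_{3}  ⟹  sig = (4;(1))

so the primitive-relation signature multiset is
[(2;(1)), (3;(1)), (3;(2)), (4;()), (4;(1))]


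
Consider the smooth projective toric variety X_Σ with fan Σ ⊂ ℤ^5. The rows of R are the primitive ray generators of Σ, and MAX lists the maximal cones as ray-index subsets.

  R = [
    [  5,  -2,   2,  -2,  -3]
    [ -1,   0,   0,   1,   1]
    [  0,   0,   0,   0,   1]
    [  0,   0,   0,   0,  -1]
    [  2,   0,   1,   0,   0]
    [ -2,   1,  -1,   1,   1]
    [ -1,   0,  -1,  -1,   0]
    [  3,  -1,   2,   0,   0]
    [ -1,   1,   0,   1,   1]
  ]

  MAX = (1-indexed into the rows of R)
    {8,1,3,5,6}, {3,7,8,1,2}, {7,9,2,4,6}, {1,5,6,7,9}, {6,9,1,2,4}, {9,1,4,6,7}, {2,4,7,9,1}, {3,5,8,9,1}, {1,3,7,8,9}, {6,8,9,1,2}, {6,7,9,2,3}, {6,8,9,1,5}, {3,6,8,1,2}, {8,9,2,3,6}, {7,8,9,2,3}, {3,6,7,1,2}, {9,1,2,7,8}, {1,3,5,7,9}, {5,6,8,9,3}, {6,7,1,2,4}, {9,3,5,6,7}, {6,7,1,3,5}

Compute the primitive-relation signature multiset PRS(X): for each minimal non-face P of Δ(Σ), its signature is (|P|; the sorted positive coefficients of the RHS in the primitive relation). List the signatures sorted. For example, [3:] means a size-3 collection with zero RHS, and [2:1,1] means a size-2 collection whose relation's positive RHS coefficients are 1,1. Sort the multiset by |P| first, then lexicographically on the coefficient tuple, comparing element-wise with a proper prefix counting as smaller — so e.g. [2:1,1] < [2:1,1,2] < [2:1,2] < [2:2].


Primitive collections (9):

  P = {3,4}:  v_{3} + v_{4} = 0 — sig = [2:]
  P = {2,5}:  v_{2} + v_{5} = v_{6} + v_{8} — sig = [2:1,1]
  P = {4,5}:  v_{4} + v_{5} = v_{1} + v_{6} + v_{9} — sig = [2:1,1,1]
  P = {4,8}:  v_{4} + v_{8} = v_{1} + v_{2} + v_{9} — sig = [2:1,1,1]
  P = {6,7,8}:  v_{6} + v_{7} + v_{8} = v_{3} — sig = [3:1]
  P = {5,7,8}:  v_{5} + v_{7} + v_{8} = v_{1} + 2·v_{3} + v_{9} — sig = [3:1,1,2]
  P = {1,2,3,9}:  v_{1} + v_{2} + v_{3} + v_{9} = v_{8} — sig = [4:1]
  P = {1,3,6,9}:  v_{1} + v_{3} + v_{6} + v_{9} = v_{5} — sig = [4:1]
  P = {1,2,6,7,9}:  v_{1} + v_{2} + v_{6} + v_{7} + v_{9} = 0 — sig = [5:]

so the primitive-relation signature multiset is
{ [2:],  [2:1,1],  [2:1,1,1] ×2,  [3:1],  [3:1,1,2],  [4:1] ×2,  [5:] }


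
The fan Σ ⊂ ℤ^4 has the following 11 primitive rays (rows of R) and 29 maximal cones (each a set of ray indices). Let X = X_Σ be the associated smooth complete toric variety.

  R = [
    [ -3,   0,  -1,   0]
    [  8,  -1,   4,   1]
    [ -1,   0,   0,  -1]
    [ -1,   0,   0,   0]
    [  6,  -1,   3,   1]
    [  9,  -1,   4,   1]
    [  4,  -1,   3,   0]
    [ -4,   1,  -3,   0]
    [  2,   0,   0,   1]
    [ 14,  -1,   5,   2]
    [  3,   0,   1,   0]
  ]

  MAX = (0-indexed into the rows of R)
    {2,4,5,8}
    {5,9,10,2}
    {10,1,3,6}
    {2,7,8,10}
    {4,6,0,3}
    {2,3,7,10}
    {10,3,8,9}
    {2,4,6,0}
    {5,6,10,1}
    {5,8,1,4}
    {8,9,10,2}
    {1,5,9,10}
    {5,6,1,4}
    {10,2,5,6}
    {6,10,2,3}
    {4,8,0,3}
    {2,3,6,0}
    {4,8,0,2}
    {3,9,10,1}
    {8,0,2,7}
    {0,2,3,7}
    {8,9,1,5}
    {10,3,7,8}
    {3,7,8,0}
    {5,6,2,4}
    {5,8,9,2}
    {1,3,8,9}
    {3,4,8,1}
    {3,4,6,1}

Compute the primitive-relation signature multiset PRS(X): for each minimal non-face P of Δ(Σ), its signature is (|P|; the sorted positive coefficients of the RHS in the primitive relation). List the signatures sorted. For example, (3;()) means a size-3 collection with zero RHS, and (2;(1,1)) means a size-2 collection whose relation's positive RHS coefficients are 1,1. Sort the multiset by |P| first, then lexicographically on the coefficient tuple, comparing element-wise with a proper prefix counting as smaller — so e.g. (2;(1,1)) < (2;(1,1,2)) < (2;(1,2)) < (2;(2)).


Σ has 20 primitive collections:

  P = {0,10}:  v_{0} + v_{10} = 0  so sig = (2;())
  P = {6,7}:  v_{6} + v_{7} = 0  so sig = (2;())
  P = {0,5}:  v_{0} + v_{5} = v_{4}  so sig = (2;(1))
  P = {3,5}:  v_{3} + v_{5} = v_{1}  so sig = (2;(1))
  P = {4,7}:  v_{4} + v_{7} = v_{8}  so sig = (2;(1))
  P = {4,10}:  v_{4} + v_{10} = v_{5}  so sig = (2;(1))
  P = {6,8}:  v_{6} + v_{8} = v_{4}  so sig = (2;(1))
  P = {0,1}:  v_{0} + v_{1} = v_{3} + v_{4}  so sig = (2;(1,1))
  P = {0,9}:  v_{0} + v_{9} = v_{5} + v_{8}  so sig = (2;(1,1))
  P = {1,2}:  v_{1} + v_{2} = v_{6} + v_{10}  so sig = (2;(1,1))
  P = {5,7}:  v_{5} + v_{7} = v_{8} + v_{10}  so sig = (2;(1,1))
  P = {1,7}:  v_{1} + v_{7} = v_{3} + v_{8} + v_{10}  so sig = (2;(1,1,1))
  P = {4,9}:  v_{4} + v_{9} = 2·v_{5} + v_{8}  so sig = (2;(1,2))
  P = {6,9}:  v_{6} + v_{9} = 2·v_{5}  so sig = (2;(2))
  P = {7,9}:  v_{7} + v_{9} = 2·v_{8} + 2·v_{10}  so sig = (2;(2,2))
  P = {2,3,8}:  v_{2} + v_{3} + v_{8} = 0  so sig = (3;())
  P = {2,3,4}:  v_{2} + v_{3} + v_{4} = v_{6}  so sig = (3;(1))
  P = {5,8,10}:  v_{5} + v_{8} + v_{10} = v_{9}  so sig = (3;(1))
  P = {1,8,10}:  v_{1} + v_{8} + v_{10} = v_{3} + v_{9}  so sig = (3;(1,1))
  P = {2,3,9}:  v_{2} + v_{3} + v_{9} = v_{5} + v_{10}  so sig = (3;(1,1))

Hence PRS(X_Σ) =
[(2;()), (2;()), (2;(1)), (2;(1)), (2;(1)), (2;(1)), (2;(1)), (2;(1,1)), (2;(1,1)), (2;(1,1)), (2;(1,1)), (2;(1,1,1)), (2;(1,2)), (2;(2)), (2;(2,2)), (3;()), (3;(1)), (3;(1)), (3;(1,1)), (3;(1,1))]


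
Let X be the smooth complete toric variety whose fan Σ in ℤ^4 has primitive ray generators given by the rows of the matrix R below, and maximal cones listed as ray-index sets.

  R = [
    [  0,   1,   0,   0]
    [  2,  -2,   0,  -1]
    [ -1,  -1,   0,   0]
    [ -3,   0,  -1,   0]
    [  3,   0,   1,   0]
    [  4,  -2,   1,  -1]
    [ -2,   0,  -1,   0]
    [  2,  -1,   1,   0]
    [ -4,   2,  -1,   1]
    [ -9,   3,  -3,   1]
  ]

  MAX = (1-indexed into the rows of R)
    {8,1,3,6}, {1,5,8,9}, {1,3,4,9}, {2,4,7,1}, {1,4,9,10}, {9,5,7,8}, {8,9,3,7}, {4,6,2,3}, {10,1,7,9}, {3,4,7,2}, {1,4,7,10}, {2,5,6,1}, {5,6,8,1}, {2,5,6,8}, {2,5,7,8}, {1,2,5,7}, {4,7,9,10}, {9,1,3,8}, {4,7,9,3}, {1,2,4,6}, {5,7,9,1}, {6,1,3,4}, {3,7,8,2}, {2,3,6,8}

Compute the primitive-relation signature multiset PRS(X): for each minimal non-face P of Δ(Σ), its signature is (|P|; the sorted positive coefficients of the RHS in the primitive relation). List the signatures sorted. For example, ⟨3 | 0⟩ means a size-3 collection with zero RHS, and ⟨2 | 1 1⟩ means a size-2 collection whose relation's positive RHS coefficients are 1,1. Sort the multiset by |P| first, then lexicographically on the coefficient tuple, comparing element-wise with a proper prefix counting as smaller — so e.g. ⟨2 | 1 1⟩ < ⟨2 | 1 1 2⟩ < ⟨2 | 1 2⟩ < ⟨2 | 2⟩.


16 minimal non-faces of Δ(Σ) (on 10 rays):

  P = {4,5}:  v_{4} + v_{5} = 0  ⇒ sig = ⟨2 | 0⟩
  P = {6,9}:  v_{6} + v_{9} = 0  ⇒ sig = ⟨2 | 0⟩
  P = {2,9}:  v_{2} + v_{9} = v_{7}  ⇒ sig = ⟨2 | 1⟩
  P = {3,5}:  v_{3} + v_{5} = v_{8}  ⇒ sig = ⟨2 | 1⟩
  P = {4,8}:  v_{4} + v_{8} = v_{3}  ⇒ sig = ⟨2 | 1⟩
  P = {6,7}:  v_{6} + v_{7} = v_{2}  ⇒ sig = ⟨2 | 1⟩
  P = {8,10}:  v_{8} + v_{10} = v_{4} + v_{9}  ⇒ sig = ⟨2 | 1 1⟩
  P = {5,10}:  v_{5} + v_{10} = v_{1} + v_{7} + v_{9}  ⇒ sig = ⟨2 | 1 1 1⟩
  P = {6,10}:  v_{6} + v_{10} = v_{1} + v_{4} + v_{7}  ⇒ sig = ⟨2 | 1 1 1⟩
  P = {2,10}:  v_{2} + v_{10} = v_{1} + v_{4} + 2·v_{7}  ⇒ sig = ⟨2 | 1 1 2⟩
  P = {3,10}:  v_{3} + v_{10} = 2·v_{4} + v_{9}  ⇒ sig = ⟨2 | 1 2⟩
  P = {1,7,8}:  v_{1} + v_{7} + v_{8} = 0  ⇒ sig = ⟨3 | 0⟩
  P = {1,2,8}:  v_{1} + v_{2} + v_{8} = v_{6}  ⇒ sig = ⟨3 | 1⟩
  P = {1,3,7}:  v_{1} + v_{3} + v_{7} = v_{4}  ⇒ sig = ⟨3 | 1⟩
  P = {1,2,3}:  v_{1} + v_{2} + v_{3} = v_{4} + v_{6}  ⇒ sig = ⟨3 | 1 1⟩
  P = {1,4,7,9}:  v_{1} + v_{4} + v_{7} + v_{9} = v_{10}  ⇒ sig = ⟨4 | 1⟩

Signatures (|P|; sorted positive RHS coefficients), sorted:
    |P|=2: 11 collections, coeffs (), (), (1), (1), (1), (1), (1,1), (1,1,1), (1,1,1), (1,1,2), (1,2)
    |P|=3: 4 collections, coeffs (), (1), (1), (1,1)
    |P|=4: 1 collection, coeffs (1)


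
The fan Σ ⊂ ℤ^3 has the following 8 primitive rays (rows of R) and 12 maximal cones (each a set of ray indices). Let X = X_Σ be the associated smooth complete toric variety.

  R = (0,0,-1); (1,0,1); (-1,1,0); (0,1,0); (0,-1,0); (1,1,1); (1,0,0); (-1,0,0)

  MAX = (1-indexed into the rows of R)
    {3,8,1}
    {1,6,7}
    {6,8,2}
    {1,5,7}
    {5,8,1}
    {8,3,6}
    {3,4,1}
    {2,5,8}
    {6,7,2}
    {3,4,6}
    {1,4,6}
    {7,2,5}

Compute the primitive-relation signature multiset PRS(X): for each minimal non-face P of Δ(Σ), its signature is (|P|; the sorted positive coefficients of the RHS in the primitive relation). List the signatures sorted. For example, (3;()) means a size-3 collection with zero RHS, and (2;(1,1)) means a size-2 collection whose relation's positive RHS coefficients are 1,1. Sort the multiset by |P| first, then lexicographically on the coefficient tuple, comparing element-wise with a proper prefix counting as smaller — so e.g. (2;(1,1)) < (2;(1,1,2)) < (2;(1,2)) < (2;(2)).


Σ has 12 primitive collections:

  P={4,5}:  v_{4} + v_{5} = 0  →  sig = (2;())
  P={7,8}:  v_{7} + v_{8} = 0  →  sig = (2;())
  P={1,2}:  v_{1} + v_{2} = v_{7}  →  sig = (2;(1))
  P={2,4}:  v_{2} + v_{4} = v_{6}  →  sig = (2;(1))
  P={3,5}:  v_{3} + v_{5} = v_{8}  →  sig = (2;(1))
  P={3,7}:  v_{3} + v_{7} = v_{4}  →  sig = (2;(1))
  P={4,8}:  v_{4} + v_{8} = v_{3}  →  sig = (2;(1))
  P={5,6}:  v_{5} + v_{6} = v_{2}  →  sig = (2;(1))
  P={2,3}:  v_{2} + v_{3} = v_{6} + v_{8}  →  sig = (2;(1,1))
  P={4,7}:  v_{4} + v_{7} = v_{1} + v_{6}  →  sig = (2;(1,1))
  P={1,6,8}:  v_{1} + v_{6} + v_{8} = v_{4}  →  sig = (3;(1))
  P={1,3,6}:  v_{1} + v_{3} + v_{6} = 2·v_{4}  →  sig = (3;(2))

so the primitive-relation signature multiset is
[(2;()), (2;()), (2;(1)), (2;(1)), (2;(1)), (2;(1)), (2;(1)), (2;(1)), (2;(1,1)), (2;(1,1)), (3;(1)), (3;(2))]


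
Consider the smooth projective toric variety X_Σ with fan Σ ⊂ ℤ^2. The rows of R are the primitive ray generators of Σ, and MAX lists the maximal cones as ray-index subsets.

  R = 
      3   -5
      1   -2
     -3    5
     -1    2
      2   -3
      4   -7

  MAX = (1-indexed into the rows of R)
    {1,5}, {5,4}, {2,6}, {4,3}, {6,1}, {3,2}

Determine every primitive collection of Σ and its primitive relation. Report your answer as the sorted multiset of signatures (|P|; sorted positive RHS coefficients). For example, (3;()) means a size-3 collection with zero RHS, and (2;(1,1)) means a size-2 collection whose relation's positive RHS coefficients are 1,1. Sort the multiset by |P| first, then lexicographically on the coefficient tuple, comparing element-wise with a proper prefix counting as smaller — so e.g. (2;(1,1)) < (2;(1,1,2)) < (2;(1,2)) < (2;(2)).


Δ(Σ) — 6 vertices, 9 min non-faces:

  • {1,3}:  v_{1} + v_{3} = 0  ⟹  sig = (2;())
  • {2,4}:  v_{2} + v_{4} = 0  ⟹  sig = (2;())
  • {1,2}:  v_{1} + v_{2} = v_{6}  ⟹  sig = (2;(1))
  • {1,4}:  v_{1} + v_{4} = v_{5}  ⟹  sig = (2;(1))
  • {2,5}:  v_{2} + v_{5} = v_{1}  ⟹  sig = (2;(1))
  • {3,5}:  v_{3} + v_{5} = v_{4}  ⟹  sig = (2;(1))
  • {3,6}:  v_{3} + v_{6} = v_{2}  ⟹  sig = (2;(1))
  • {4,6}:  v_{4} + v_{6} = v_{1}  ⟹  sig = (2;(1))
  • {5,6}:  v_{5} + v_{6} = 2·v_{1}  ⟹  sig = (2;(2))

Sorted signature multiset PRS(X):
[(2;()), (2;()), (2;(1)), (2;(1)), (2;(1)), (2;(1)), (2;(1)), (2;(1)), (2;(2))]


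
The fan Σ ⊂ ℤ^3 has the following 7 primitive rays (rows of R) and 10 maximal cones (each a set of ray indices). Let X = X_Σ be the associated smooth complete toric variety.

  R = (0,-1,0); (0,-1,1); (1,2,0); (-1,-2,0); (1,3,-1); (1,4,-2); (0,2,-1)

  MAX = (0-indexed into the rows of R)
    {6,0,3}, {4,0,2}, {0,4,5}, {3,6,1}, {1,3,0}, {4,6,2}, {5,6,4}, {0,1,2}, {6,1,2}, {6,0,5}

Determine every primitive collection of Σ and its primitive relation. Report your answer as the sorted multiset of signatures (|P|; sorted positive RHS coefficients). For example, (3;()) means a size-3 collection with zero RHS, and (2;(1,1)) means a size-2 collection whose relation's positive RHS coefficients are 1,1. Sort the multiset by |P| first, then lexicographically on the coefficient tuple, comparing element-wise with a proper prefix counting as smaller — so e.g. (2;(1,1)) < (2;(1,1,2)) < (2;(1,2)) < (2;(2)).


Δ(Σ) — 7 vertices, 9 min non-faces:

  P={2,3}:  v_{2} + v_{3} = 0  so sig = (2;())
  P={1,4}:  v_{1} + v_{4} = v_{2}  so sig = (2;(1))
  P={1,5}:  v_{1} + v_{5} = v_{4}  so sig = (2;(1))
  P={3,4}:  v_{3} + v_{4} = v_{0} + v_{6}  so sig = (2;(1,1))
  P={2,5}:  v_{2} + v_{5} = 2·v_{4}  so sig = (2;(2))
  P={3,5}:  v_{3} + v_{5} = 2·v_{0} + 2·v_{6}  so sig = (2;(2,2))
  P={0,1,6}:  v_{0} + v_{1} + v_{6} = 0  so sig = (3;())
  P={0,2,6}:  v_{0} + v_{2} + v_{6} = v_{4}  so sig = (3;(1))
  P={0,4,6}:  v_{0} + v_{4} + v_{6} = v_{5}  so sig = (3;(1))

Hence PRS(X_Σ) =
{ (2;()),  (2;(1)) ×2,  (2;(1,1)),  (2;(2)),  (2;(2,2)),  (3;()),  (3;(1)) ×2 }


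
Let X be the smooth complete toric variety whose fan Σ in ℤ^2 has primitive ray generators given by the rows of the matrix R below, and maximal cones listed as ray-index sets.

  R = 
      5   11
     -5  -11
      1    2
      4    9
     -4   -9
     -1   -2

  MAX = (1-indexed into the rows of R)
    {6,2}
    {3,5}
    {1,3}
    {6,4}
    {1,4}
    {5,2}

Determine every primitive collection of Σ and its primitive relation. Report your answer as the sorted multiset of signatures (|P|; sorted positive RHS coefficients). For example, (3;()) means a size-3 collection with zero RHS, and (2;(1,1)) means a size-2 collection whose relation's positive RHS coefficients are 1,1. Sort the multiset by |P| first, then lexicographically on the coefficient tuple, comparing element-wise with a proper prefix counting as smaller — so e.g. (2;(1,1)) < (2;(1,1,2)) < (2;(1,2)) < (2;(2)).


9 collections generate NE(X_Σ); each relation:

  P={1,2}:  v_{1} + v_{2} = 0  so sig = (2;())
  P={3,6}:  v_{3} + v_{6} = 0  so sig = (2;())
  P={4,5}:  v_{4} + v_{5} = 0  so sig = (2;())
  P={1,5}:  v_{1} + v_{5} = v_{3}  so sig = (2;(1))
  P={1,6}:  v_{1} + v_{6} = v_{4}  so sig = (2;(1))
  P={2,3}:  v_{2} + v_{3} = v_{5}  so sig = (2;(1))
  P={2,4}:  v_{2} + v_{4} = v_{6}  so sig = (2;(1))
  P={3,4}:  v_{3} + v_{4} = v_{1}  so sig = (2;(1))
  P={5,6}:  v_{5} + v_{6} = v_{2}  so sig = (2;(1))

Signatures (|P|; sorted positive RHS coefficients), sorted:
    |P|=2: 9 collections, coeffs (), (), (), (1), (1), (1), (1), (1), (1)


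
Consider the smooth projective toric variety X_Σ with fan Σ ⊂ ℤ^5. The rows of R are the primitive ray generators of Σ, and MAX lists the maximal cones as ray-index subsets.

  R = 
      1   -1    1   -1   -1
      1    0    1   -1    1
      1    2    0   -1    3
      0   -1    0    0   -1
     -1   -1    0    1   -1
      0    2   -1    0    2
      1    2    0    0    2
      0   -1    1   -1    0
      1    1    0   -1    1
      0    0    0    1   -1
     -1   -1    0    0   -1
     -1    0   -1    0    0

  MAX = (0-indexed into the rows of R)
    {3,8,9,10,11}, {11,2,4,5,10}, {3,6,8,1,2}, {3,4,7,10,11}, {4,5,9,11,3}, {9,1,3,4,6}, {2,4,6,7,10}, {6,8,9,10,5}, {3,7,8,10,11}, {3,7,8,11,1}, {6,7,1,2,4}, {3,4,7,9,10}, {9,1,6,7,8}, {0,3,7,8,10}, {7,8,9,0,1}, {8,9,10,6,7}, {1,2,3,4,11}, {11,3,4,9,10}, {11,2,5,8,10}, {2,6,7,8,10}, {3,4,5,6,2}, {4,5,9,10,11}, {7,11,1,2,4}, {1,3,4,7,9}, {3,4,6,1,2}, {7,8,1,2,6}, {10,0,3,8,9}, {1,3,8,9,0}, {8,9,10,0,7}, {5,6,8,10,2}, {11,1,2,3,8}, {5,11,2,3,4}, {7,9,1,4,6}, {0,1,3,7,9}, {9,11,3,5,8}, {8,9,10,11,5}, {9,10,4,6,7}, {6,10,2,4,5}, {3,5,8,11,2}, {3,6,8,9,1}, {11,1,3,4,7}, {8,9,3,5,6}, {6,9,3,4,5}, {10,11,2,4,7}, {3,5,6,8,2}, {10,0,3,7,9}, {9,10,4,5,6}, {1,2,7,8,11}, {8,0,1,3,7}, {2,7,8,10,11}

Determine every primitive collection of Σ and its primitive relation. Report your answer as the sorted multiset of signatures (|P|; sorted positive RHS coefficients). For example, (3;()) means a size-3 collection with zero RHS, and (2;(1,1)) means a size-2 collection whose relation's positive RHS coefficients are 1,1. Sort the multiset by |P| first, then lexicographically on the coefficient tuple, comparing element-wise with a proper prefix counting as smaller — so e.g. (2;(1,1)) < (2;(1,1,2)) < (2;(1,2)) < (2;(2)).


Δ(Σ) — 12 vertices, 19 min non-faces:

  • {4,8}:  v_{4} + v_{8} = 0  ⟹  sig = (2;())
  • {0,5}:  v_{0} + v_{5} = v_{8}  ⟹  sig = (2;(1))
  • {1,5}:  v_{1} + v_{5} = v_{2}  ⟹  sig = (2;(1))
  • {1,10}:  v_{1} + v_{10} = v_{7}  ⟹  sig = (2;(1))
  • {2,9}:  v_{2} + v_{9} = v_{6}  ⟹  sig = (2;(1))
  • {6,11}:  v_{6} + v_{11} = v_{5}  ⟹  sig = (2;(1))
  • {0,2}:  v_{0} + v_{2} = v_{1} + v_{8}  ⟹  sig = (2;(1,1))
  • {5,7}:  v_{5} + v_{7} = v_{2} + v_{10}  ⟹  sig = (2;(1,1))
  • {0,4}:  v_{0} + v_{4} = v_{3} + v_{7} + v_{9}  ⟹  sig = (2;(1,1,1))
  • {0,6}:  v_{0} + v_{6} = v_{1} + v_{8} + v_{9}  ⟹  sig = (2;(1,1,1))
  • {0,11}:  v_{0} + v_{11} = v_{3} + v_{8} + v_{10}  ⟹  sig = (2;(1,1,1))
  • {1,9,11}:  v_{1} + v_{9} + v_{11} = 0  ⟹  sig = (3;())
  • {3,6,10}:  v_{3} + v_{6} + v_{10} = 0  ⟹  sig = (3;())
  • {3,5,10}:  v_{3} + v_{5} + v_{10} = v_{11}  ⟹  sig = (3;(1))
  • {3,6,7}:  v_{3} + v_{6} + v_{7} = v_{1}  ⟹  sig = (3;(1))
  • {7,9,11}:  v_{7} + v_{9} + v_{11} = v_{10}  ⟹  sig = (3;(1))
  • {2,3,10}:  v_{2} + v_{3} + v_{10} = v_{1} + v_{11}  ⟹  sig = (3;(1,1))
  • {2,3,7}:  v_{2} + v_{3} + v_{7} = 2·v_{1} + v_{11}  ⟹  sig = (3;(1,2))
  • {3,7,8,9}:  v_{3} + v_{7} + v_{8} + v_{9} = v_{0}  ⟹  sig = (4;(1))

so the primitive-relation signature multiset is
    |P|=2: 11 collections, coeffs (), (1), (1), (1), (1), (1), (1,1), (1,1), (1,1,1), (1,1,1), (1,1,1)
    |P|=3: 7 collections, coeffs (), (), (1), (1), (1), (1,1), (1,2)
    |P|=4: 1 collection, coeffs (1)


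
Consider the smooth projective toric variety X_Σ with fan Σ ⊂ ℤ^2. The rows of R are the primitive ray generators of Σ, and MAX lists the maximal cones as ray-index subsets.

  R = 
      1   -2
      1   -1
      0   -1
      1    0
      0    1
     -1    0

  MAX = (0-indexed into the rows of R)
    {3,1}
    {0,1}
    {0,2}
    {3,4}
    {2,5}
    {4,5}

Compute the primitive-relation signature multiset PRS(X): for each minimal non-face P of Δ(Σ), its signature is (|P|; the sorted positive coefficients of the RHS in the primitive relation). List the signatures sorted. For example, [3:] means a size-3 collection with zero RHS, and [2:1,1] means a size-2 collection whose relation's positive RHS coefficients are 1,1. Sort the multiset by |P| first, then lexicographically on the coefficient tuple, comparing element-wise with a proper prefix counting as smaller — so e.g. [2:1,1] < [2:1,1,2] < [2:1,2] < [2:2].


|primitive collections| = 9. Relations:

  P = {2,4}:  v_{2} + v_{4} = 0 ; sig = [2:]
  P = {3,5}:  v_{3} + v_{5} = 0 ; sig = [2:]
  P = {0,4}:  v_{0} + v_{4} = v_{1} ; sig = [2:1]
  P = {1,2}:  v_{1} + v_{2} = v_{0} ; sig = [2:1]
  P = {1,4}:  v_{1} + v_{4} = v_{3} ; sig = [2:1]
  P = {1,5}:  v_{1} + v_{5} = v_{2} ; sig = [2:1]
  P = {2,3}:  v_{2} + v_{3} = v_{1} ; sig = [2:1]
  P = {0,3}:  v_{0} + v_{3} = 2·v_{1} ; sig = [2:2]
  P = {0,5}:  v_{0} + v_{5} = 2·v_{2} ; sig = [2:2]

Signatures (|P|; sorted positive RHS coefficients), sorted:
    |P|=2: 9 collections, coeffs (), (), (1), (1), (1), (1), (1), (2), (2)


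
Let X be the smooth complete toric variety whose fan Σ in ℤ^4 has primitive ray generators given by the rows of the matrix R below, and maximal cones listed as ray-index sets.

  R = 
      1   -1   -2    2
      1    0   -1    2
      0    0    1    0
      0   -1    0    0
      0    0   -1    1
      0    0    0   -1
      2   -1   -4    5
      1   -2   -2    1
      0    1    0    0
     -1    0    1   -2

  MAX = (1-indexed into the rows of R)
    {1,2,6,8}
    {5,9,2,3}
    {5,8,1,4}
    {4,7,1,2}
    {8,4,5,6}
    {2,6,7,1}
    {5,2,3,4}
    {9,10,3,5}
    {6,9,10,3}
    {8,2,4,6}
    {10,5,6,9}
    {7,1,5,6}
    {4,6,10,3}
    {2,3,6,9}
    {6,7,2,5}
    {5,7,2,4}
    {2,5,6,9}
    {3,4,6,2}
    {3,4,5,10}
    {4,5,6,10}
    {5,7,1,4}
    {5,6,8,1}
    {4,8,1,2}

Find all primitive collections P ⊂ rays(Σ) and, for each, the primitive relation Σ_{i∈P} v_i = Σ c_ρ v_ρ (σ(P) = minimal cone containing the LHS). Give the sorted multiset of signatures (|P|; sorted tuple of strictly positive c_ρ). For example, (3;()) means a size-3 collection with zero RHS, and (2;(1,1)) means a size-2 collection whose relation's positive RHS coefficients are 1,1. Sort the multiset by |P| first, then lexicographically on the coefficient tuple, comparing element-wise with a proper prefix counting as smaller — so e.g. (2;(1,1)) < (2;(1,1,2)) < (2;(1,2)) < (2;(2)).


The 18 primitive collections of Σ (r=10, n=4):

  P = {2,10}:  v_{2} + v_{10} = 0  →  sig = (2;())
  P = {4,9}:  v_{4} + v_{9} = 0  →  sig = (2;())
  P = {1,3}:  v_{1} + v_{3} = v_{2} + v_{4}  →  sig = (2;(1,1))
  P = {7,10}:  v_{7} + v_{10} = v_{1} + v_{5}  →  sig = (2;(1,1))
  P = {8,9}:  v_{8} + v_{9} = v_{1} + v_{6}  →  sig = (2;(1,1))
  P = {1,9}:  v_{1} + v_{9} = v_{2} + v_{5} + v_{6}  →  sig = (2;(1,1,1))
  P = {1,10}:  v_{1} + v_{10} = v_{4} + v_{5} + v_{6}  →  sig = (2;(1,1,1))
  P = {3,7}:  v_{3} + v_{7} = 2·v_{2} + v_{4} + v_{5}  →  sig = (2;(1,1,2))
  P = {3,8}:  v_{3} + v_{8} = v_{2} + 2·v_{4} + v_{6}  →  sig = (2;(1,1,2))
  P = {7,9}:  v_{7} + v_{9} = 2·v_{2} + 2·v_{5} + v_{6}  →  sig = (2;(1,2,2))
  P = {8,10}:  v_{8} + v_{10} = 2·v_{4} + v_{5} + 2·v_{6}  →  sig = (2;(1,2,2))
  P = {7,8}:  v_{7} + v_{8} = 3·v_{1}  →  sig = (2;(3))
  P = {3,5,6}:  v_{3} + v_{5} + v_{6} = 0  →  sig = (3;())
  P = {1,2,5}:  v_{1} + v_{2} + v_{5} = v_{7}  →  sig = (3;(1))
  P = {1,4,6}:  v_{1} + v_{4} + v_{6} = v_{8}  →  sig = (3;(1))
  P = {2,5,8}:  v_{2} + v_{5} + v_{8} = 2·v_{1}  →  sig = (3;(2))
  P = {4,6,7}:  v_{4} + v_{6} + v_{7} = 2·v_{1}  →  sig = (3;(2))
  P = {2,4,5,6}:  v_{2} + v_{4} + v_{5} + v_{6} = v_{1}  →  sig = (4;(1))

Signatures (|P|; sorted positive RHS coefficients), sorted:
    |P|=2: 12 collections, coeffs (), (), (1,1), (1,1), (1,1), (1,1,1), (1,1,1), (1,1,2), (1,1,2), (1,2,2), (1,2,2), (3)
    |P|=3: 5 collections, coeffs (), (1), (1), (2), (2)
    |P|=4: 1 collection, coeffs (1)


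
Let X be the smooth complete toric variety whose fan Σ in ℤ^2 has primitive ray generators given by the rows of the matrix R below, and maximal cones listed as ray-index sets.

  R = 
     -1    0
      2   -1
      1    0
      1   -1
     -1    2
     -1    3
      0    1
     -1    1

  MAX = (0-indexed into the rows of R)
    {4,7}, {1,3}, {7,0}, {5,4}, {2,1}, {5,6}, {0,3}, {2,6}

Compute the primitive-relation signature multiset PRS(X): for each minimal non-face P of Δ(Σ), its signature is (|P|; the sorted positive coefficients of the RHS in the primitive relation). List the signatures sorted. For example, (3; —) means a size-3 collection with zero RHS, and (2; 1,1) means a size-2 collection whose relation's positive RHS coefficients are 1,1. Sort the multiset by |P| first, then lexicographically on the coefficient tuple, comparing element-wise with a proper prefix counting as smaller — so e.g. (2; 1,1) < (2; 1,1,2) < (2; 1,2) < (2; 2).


Σ has 20 primitive collections:

  {0,2}:  v_{0} + v_{2} = 0 — sig = (2; —)
  {3,7}:  v_{3} + v_{7} = 0 — sig = (2; —)
  {0,1}:  v_{0} + v_{1} = v_{3} — sig = (2; 1)
  {0,6}:  v_{0} + v_{6} = v_{7} — sig = (2; 1)
  {1,7}:  v_{1} + v_{7} = v_{2} — sig = (2; 1)
  {2,3}:  v_{2} + v_{3} = v_{1} — sig = (2; 1)
  {2,7}:  v_{2} + v_{7} = v_{6} — sig = (2; 1)
  {3,4}:  v_{3} + v_{4} = v_{6} — sig = (2; 1)
  {3,6}:  v_{3} + v_{6} = v_{2} — sig = (2; 1)
  {4,6}:  v_{4} + v_{6} = v_{5} — sig = (2; 1)
  {6,7}:  v_{6} + v_{7} = v_{4} — sig = (2; 1)
  {0,5}:  v_{0} + v_{5} = v_{4} + v_{7} — sig = (2; 1,1)
  {1,4}:  v_{1} + v_{4} = v_{2} + v_{6} — sig = (2; 1,1)
  {1,5}:  v_{1} + v_{5} = v_{2} + 2·v_{6} — sig = (2; 1,2)
  {0,4}:  v_{0} + v_{4} = 2·v_{7} — sig = (2; 2)
  {1,6}:  v_{1} + v_{6} = 2·v_{2} — sig = (2; 2)
  {2,4}:  v_{2} + v_{4} = 2·v_{6} — sig = (2; 2)
  {3,5}:  v_{3} + v_{5} = 2·v_{6} — sig = (2; 2)
  {5,7}:  v_{5} + v_{7} = 2·v_{4} — sig = (2; 2)
  {2,5}:  v_{2} + v_{5} = 3·v_{6} — sig = (2; 3)

Signatures (|P|; sorted positive RHS coefficients), sorted:
{ (2; —) ×2,  (2; 1) ×9,  (2; 1,1) ×2,  (2; 1,2),  (2; 2) ×5,  (2; 3) }


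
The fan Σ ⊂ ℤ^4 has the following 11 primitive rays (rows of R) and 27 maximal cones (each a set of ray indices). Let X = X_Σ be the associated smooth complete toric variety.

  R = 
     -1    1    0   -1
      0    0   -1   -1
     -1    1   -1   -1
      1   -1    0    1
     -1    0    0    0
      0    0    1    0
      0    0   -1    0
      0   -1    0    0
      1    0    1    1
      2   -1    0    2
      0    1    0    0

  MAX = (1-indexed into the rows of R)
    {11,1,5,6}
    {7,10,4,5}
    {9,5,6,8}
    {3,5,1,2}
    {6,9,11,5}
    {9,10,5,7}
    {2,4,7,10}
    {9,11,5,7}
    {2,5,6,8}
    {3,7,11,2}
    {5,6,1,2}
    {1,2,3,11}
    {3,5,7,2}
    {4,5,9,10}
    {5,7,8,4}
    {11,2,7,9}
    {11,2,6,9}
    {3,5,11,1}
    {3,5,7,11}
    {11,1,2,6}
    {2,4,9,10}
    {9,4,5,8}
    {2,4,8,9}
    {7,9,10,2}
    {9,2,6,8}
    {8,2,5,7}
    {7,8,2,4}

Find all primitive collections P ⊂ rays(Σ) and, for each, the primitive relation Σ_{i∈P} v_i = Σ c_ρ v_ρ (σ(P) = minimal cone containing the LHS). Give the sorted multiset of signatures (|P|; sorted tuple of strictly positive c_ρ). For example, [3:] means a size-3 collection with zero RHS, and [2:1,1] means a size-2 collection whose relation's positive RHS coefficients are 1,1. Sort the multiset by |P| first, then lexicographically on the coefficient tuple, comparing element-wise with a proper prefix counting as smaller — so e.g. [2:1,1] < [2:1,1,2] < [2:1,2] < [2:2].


|primitive collections| = 23. Relations:

  {1,4}:  v_{1} + v_{4} = 0  ⇒ sig = [2:]
  {6,7}:  v_{6} + v_{7} = 0  ⇒ sig = [2:]
  {8,11}:  v_{8} + v_{11} = 0  ⇒ sig = [2:]
  {1,7}:  v_{1} + v_{7} = v_{3}  ⇒ sig = [2:1]
  {3,4}:  v_{3} + v_{4} = v_{7}  ⇒ sig = [2:1]
  {3,6}:  v_{3} + v_{6} = v_{1}  ⇒ sig = [2:1]
  {3,9}:  v_{3} + v_{9} = v_{11}  ⇒ sig = [2:1]
  {1,9}:  v_{1} + v_{9} = v_{6} + v_{11}  ⇒ sig = [2:1,1]
  {1,10}:  v_{1} + v_{10} = v_{7} + v_{9}  ⇒ sig = [2:1,1]
  {3,8}:  v_{3} + v_{8} = v_{2} + v_{5}  ⇒ sig = [2:1,1]
  {4,6}:  v_{4} + v_{6} = v_{8} + v_{9}  ⇒ sig = [2:1,1]
  {4,11}:  v_{4} + v_{11} = v_{7} + v_{9}  ⇒ sig = [2:1,1]
  {6,10}:  v_{6} + v_{10} = v_{4} + v_{9}  ⇒ sig = [2:1,1]
  {1,8}:  v_{1} + v_{8} = v_{2} + v_{5} + v_{6}  ⇒ sig = [2:1,1,1]
  {3,10}:  v_{3} + v_{10} = 2·v_{7} + v_{9}  ⇒ sig = [2:1,2]
  {8,10}:  v_{8} + v_{10} = 2·v_{4}  ⇒ sig = [2:2]
  {10,11}:  v_{10} + v_{11} = 2·v_{7} + 2·v_{9}  ⇒ sig = [2:2,2]
  {2,5,9}:  v_{2} + v_{5} + v_{9} = 0  ⇒ sig = [3:]
  {2,5,11}:  v_{2} + v_{5} + v_{11} = v_{3}  ⇒ sig = [3:1]
  {4,7,9}:  v_{4} + v_{7} + v_{9} = v_{10}  ⇒ sig = [3:1]
  {7,8,9}:  v_{7} + v_{8} + v_{9} = v_{4}  ⇒ sig = [3:1]
  {2,4,5}:  v_{2} + v_{4} + v_{5} = v_{7} + v_{8}  ⇒ sig = [3:1,1]
  {2,5,10}:  v_{2} + v_{5} + v_{10} = v_{4} + v_{7}  ⇒ sig = [3:1,1]

Signatures (|P|; sorted positive RHS coefficients), sorted:
    |P|=2: 17 collections, coeffs (), (), (), (1), (1), (1), (1), (1,1), (1,1), (1,1), (1,1), (1,1), (1,1), (1,1,1), (1,2), (2), (2,2)
    |P|=3: 6 collections, coeffs (), (1), (1), (1), (1,1), (1,1)


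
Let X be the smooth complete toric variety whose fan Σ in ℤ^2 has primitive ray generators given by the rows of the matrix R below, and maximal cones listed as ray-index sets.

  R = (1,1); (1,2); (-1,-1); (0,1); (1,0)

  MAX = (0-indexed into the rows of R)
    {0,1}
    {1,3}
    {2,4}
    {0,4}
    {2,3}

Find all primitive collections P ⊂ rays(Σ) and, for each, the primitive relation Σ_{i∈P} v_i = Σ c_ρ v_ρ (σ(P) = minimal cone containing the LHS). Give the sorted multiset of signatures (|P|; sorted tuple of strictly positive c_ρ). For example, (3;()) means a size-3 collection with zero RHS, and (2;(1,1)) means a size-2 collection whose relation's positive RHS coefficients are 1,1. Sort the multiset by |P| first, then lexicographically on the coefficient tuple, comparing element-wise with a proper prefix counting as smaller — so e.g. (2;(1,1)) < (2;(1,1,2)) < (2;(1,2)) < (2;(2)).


The 5 primitive collections of Σ (r=5, n=2):

  • {0,2}:  v_{0} + v_{2} = 0  so sig = (2;())
  • {0,3}:  v_{0} + v_{3} = v_{1}  so sig = (2;(1))
  • {1,2}:  v_{1} + v_{2} = v_{3}  so sig = (2;(1))
  • {3,4}:  v_{3} + v_{4} = v_{0}  so sig = (2;(1))
  • {1,4}:  v_{1} + v_{4} = 2·v_{0}  so sig = (2;(2))

so the primitive-relation signature multiset is
{ (2;()),  (2;(1)) ×3,  (2;(2)) }


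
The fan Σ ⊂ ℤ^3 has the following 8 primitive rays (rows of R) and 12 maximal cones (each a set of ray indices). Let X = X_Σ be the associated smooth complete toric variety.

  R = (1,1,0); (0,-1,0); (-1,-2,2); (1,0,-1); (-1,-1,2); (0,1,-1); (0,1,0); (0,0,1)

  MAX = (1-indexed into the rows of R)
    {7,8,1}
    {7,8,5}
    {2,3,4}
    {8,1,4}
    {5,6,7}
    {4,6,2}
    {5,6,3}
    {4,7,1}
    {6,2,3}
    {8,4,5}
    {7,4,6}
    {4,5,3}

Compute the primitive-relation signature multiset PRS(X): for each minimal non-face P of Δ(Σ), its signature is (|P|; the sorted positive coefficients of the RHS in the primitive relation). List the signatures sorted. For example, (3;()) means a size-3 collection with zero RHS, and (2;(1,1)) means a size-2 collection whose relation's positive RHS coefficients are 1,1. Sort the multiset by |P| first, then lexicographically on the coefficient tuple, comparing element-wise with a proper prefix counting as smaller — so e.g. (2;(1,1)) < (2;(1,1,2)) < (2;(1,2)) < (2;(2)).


Primitive collections (14):

  {2,7}:  v_{2} + v_{7} = 0  ⟹  sig = (2;())
  {2,5}:  v_{2} + v_{5} = v_{3}  ⟹  sig = (2;(1))
  {3,7}:  v_{3} + v_{7} = v_{5}  ⟹  sig = (2;(1))
  {6,8}:  v_{6} + v_{8} = v_{7}  ⟹  sig = (2;(1))
  {1,2}:  v_{1} + v_{2} = v_{4} + v_{8}  ⟹  sig = (2;(1,1))
  {2,8}:  v_{2} + v_{8} = v_{4} + v_{5}  ⟹  sig = (2;(1,1))
  {1,3}:  v_{1} + v_{3} = v_{4} + v_{5} + v_{8}  ⟹  sig = (2;(1,1,1))
  {1,6}:  v_{1} + v_{6} = v_{4} + 2·v_{7}  ⟹  sig = (2;(1,2))
  {3,8}:  v_{3} + v_{8} = v_{4} + 2·v_{5}  ⟹  sig = (2;(1,2))
  {1,5}:  v_{1} + v_{5} = 2·v_{8}  ⟹  sig = (2;(2))
  {4,5,6}:  v_{4} + v_{5} + v_{6} = 0  ⟹  sig = (3;())
  {3,4,6}:  v_{3} + v_{4} + v_{6} = v_{2}  ⟹  sig = (3;(1))
  {4,5,7}:  v_{4} + v_{5} + v_{7} = v_{8}  ⟹  sig = (3;(1))
  {4,7,8}:  v_{4} + v_{7} + v_{8} = v_{1}  ⟹  sig = (3;(1))

so the primitive-relation signature multiset is
{ (2;()),  (2;(1)) ×3,  (2;(1,1)) ×2,  (2;(1,1,1)),  (2;(1,2)) ×2,  (2;(2)),  (3;()),  (3;(1)) ×3 }
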